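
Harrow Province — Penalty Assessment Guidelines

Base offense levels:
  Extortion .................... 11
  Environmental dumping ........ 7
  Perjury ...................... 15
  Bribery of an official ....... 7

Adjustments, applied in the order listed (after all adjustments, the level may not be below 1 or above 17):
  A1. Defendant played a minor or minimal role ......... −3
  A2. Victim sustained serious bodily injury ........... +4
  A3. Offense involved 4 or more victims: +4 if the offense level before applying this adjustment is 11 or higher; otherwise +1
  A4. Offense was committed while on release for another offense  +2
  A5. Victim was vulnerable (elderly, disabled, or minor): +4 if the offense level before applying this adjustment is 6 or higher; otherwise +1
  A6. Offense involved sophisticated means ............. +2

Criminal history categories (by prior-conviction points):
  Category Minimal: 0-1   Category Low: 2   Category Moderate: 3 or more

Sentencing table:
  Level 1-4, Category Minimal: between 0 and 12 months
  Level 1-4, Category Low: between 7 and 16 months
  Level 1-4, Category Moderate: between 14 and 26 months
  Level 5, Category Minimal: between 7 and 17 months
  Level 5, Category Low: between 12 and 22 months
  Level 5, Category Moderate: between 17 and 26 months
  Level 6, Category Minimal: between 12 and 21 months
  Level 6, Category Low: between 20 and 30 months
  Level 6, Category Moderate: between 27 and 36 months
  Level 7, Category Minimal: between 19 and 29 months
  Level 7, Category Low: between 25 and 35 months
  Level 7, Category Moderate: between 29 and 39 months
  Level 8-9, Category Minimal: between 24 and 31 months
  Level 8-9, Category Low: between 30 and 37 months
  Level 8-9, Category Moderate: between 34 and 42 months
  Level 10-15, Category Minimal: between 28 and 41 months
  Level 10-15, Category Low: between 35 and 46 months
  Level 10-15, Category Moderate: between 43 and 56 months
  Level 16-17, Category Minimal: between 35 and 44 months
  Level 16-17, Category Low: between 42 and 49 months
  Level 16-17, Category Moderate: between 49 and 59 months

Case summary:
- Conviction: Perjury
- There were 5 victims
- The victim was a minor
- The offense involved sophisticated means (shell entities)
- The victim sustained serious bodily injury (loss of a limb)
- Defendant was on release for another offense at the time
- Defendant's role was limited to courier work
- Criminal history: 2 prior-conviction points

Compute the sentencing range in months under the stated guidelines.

42-49 months

Base offense level for perjury: 15.
A1 applies: 15 − 3 = 12.
A2 applies: 12 + 4 = 16.
A3 applies (level before this adjustment is 16 ≥ 11, so +4): 16 + 4 = 20.
A4 applies: 20 + 2 = 22.
A5 applies (level before this adjustment is 22 ≥ 6, so +4): 22 + 4 = 26.
A6 applies: 26 + 2 = 28.
Level 28 exceeds the maximum of 17; capped at 17.
Final offense level: 17.
Criminal history: 2 prior points → Category Low (2).
Level 17 falls in the 16-17 band.
Grid: Level 16-17 × Category Low = 42-49 months.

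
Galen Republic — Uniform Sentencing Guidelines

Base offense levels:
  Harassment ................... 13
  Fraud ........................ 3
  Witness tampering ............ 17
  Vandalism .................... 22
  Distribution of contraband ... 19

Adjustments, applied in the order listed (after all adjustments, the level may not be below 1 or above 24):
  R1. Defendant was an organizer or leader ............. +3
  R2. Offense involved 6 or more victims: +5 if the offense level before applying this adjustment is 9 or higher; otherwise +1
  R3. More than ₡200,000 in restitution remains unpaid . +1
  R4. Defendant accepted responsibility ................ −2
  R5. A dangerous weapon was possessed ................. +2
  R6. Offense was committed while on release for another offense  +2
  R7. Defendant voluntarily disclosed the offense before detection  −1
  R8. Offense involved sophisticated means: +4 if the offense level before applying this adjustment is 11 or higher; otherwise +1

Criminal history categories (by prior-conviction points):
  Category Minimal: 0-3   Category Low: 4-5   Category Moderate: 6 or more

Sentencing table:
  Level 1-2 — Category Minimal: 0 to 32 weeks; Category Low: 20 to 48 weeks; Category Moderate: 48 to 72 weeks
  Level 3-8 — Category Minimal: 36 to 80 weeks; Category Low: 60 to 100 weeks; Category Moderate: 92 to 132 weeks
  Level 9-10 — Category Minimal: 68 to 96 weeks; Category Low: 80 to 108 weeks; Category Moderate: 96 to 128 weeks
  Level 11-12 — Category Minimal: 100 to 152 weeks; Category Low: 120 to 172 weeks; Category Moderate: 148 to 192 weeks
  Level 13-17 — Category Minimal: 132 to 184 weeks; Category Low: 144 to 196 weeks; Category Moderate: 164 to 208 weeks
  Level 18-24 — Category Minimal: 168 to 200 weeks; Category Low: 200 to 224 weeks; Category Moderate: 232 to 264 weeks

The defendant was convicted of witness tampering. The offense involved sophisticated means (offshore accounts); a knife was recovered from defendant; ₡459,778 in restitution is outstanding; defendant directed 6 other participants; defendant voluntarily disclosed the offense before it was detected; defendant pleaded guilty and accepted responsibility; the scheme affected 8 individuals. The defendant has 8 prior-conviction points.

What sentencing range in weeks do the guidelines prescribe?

232-264 weeks

Base offense level for witness tampering: 17.
R1 applies: 17 + 3 = 20.
R2 applies (level before this adjustment is 20 ≥ 9, so +5): 20 + 5 = 25.
R3 applies: 25 + 1 = 26.
R4 applies: 26 − 2 = 24.
R5 applies: 24 + 2 = 26.
R7 applies: 26 − 1 = 25.
R8 applies (level before this adjustment is 25 ≥ 11, so +4): 25 + 4 = 29.
Level 29 exceeds the maximum of 24; capped at 24.
Final offense level: 24.
Criminal history: 8 prior points → Category Moderate (6+).
Level 24 falls in the 18-24 band.
Grid: Level 18-24 × Category Moderate = 232-264 weeks.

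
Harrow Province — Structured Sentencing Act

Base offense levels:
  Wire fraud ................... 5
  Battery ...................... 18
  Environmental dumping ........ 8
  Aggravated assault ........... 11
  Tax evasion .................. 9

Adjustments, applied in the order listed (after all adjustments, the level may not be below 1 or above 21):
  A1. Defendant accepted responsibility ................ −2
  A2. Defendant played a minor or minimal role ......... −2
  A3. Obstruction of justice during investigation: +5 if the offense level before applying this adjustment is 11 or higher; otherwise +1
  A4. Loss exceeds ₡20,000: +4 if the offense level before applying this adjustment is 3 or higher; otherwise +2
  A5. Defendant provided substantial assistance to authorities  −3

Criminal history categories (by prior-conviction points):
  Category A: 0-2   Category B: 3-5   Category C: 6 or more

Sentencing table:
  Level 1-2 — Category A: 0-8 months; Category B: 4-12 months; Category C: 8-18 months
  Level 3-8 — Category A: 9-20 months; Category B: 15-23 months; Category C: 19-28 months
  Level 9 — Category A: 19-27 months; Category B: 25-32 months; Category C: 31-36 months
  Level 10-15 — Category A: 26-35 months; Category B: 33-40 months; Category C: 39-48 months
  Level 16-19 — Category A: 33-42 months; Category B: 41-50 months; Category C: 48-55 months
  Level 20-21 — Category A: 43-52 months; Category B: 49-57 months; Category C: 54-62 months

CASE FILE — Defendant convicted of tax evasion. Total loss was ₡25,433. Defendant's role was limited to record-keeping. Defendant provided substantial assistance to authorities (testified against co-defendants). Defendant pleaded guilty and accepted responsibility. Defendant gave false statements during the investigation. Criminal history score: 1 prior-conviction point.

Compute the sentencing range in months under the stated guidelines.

Base offense level for tax evasion: 9.
A1 applies: 9 − 2 = 7.
A2 applies: 7 − 2 = 5.
A3 applies (level before this adjustment is 5 < 11, so +1): 5 + 1 = 6.
A4 applies (level before this adjustment is 6 ≥ 3, so +4): 6 + 4 = 10.
A5 applies: 10 − 3 = 7.
Final offense level: 7.
Criminal history: 1 prior point → Category A (0-2).
Level 7 falls in the 3-8 band.
Grid: Level 3-8 × Category A = 9-20 months.

9-20 months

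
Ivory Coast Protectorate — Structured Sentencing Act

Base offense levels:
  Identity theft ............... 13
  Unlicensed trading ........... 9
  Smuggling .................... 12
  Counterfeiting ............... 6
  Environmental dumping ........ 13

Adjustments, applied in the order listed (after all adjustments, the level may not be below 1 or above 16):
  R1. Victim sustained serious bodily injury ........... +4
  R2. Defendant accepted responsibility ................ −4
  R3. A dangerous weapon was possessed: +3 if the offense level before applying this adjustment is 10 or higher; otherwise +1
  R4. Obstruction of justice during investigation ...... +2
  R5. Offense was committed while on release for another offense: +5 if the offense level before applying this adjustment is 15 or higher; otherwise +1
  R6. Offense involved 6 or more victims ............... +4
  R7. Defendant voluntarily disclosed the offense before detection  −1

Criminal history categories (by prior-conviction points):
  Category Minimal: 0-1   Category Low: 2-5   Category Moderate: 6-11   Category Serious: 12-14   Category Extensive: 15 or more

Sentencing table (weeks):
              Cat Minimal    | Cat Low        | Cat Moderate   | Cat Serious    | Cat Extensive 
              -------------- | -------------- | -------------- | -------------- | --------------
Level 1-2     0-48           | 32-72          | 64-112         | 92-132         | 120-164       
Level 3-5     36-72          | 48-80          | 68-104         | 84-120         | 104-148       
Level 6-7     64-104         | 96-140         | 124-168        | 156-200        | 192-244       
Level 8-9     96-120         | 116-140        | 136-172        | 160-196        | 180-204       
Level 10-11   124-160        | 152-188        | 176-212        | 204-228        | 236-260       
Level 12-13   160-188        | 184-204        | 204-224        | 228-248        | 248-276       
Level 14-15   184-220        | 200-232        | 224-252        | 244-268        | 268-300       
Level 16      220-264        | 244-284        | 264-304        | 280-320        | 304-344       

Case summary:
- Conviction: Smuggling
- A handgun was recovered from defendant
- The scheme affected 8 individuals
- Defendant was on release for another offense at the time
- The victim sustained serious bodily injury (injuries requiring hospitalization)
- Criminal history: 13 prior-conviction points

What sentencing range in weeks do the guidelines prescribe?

280-320 weeks

Base offense level for smuggling: 12.
R1 applies: 12 + 4 = 16.
R2 does not apply.
R3 applies (level before this adjustment is 16 ≥ 10, so +3): 16 + 3 = 19.
R5 applies (level before this adjustment is 19 ≥ 15, so +5): 19 + 5 = 24.
R6 applies: 24 + 4 = 28.
Level 28 exceeds the maximum of 16; capped at 16.
Final offense level: 16.
Criminal history: 13 prior points → Category Serious (12-14).
Level 16 falls in the 16 band.
Grid: Level 16 × Category Serious = 280-320 weeks.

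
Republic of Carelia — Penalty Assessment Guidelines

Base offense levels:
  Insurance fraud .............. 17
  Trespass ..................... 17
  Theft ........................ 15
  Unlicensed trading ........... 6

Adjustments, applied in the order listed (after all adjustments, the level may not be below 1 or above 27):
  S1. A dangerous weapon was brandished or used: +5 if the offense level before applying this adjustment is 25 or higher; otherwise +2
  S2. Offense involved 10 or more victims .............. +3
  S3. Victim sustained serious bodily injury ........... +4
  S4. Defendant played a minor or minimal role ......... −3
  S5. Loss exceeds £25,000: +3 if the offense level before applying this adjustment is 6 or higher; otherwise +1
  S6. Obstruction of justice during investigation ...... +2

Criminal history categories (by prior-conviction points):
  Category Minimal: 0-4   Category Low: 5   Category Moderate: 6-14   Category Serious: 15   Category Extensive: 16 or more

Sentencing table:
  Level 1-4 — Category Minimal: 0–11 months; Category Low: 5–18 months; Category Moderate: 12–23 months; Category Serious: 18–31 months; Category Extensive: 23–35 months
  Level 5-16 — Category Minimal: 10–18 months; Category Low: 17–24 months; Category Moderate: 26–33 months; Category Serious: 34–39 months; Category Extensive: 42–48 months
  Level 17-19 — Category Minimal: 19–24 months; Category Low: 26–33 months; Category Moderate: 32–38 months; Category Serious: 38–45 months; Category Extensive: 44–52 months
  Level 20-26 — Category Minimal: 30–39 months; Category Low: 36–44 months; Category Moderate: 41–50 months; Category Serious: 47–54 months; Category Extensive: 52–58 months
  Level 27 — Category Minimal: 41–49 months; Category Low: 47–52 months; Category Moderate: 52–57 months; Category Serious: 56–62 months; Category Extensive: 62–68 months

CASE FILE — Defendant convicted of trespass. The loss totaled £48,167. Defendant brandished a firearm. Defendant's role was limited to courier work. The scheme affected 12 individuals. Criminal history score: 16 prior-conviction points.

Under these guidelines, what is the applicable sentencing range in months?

Base offense level for trespass: 17.
S1 applies (level before this adjustment is 17 < 25, so +2): 17 + 2 = 19.
S2 applies: 19 + 3 = 22.
S3 does not apply.
S4 applies: 22 − 3 = 19.
S5 applies (level before this adjustment is 19 ≥ 6, so +3): 19 + 3 = 22.
S6 does not apply.
Final offense level: 22.
Criminal history: 16 prior points → Category Extensive (16+).
Level 22 falls in the 20-26 band.
Grid: Level 20-26 × Category Extensive = 52-58 months.

52-58 months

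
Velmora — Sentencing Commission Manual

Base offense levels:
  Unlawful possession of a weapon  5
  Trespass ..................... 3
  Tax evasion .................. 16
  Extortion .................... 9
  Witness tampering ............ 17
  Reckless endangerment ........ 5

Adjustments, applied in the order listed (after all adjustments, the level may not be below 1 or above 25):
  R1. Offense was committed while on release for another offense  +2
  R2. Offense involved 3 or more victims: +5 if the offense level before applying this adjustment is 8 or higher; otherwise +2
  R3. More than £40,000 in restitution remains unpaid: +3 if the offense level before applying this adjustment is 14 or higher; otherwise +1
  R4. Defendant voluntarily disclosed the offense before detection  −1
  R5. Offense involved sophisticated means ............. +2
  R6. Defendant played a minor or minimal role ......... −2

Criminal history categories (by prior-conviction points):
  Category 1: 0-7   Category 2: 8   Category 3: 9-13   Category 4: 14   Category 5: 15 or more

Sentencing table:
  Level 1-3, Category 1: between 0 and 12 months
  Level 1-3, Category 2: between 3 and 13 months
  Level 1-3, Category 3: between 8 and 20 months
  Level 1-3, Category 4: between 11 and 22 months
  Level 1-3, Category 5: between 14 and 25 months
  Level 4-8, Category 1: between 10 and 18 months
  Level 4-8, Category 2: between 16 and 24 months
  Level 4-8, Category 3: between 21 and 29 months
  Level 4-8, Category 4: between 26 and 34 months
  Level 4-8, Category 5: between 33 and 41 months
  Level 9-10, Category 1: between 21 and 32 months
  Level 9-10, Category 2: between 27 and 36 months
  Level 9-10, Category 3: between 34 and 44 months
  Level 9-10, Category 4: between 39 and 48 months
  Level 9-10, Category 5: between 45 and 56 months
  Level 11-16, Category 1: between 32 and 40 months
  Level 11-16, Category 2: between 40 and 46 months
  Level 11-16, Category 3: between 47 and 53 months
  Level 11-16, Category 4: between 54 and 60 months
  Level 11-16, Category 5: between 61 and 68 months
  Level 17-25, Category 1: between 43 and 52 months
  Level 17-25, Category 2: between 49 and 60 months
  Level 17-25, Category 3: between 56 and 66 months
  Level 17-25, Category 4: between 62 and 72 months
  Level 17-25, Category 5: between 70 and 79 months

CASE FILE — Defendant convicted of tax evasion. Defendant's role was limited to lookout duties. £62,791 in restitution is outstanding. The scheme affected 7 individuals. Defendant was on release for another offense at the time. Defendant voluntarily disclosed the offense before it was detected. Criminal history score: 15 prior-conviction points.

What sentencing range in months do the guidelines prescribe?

Base offense level for tax evasion: 16.
R1 applies: 16 + 2 = 18.
R2 applies (level before this adjustment is 18 ≥ 8, so +5): 18 + 5 = 23.
R3 applies (level before this adjustment is 23 ≥ 14, so +3): 23 + 3 = 26.
R4 applies: 26 − 1 = 25.
R6 applies: 25 − 2 = 23.
Final offense level: 23.
Criminal history: 15 prior points → Category 5 (15+).
Level 23 falls in the 17-25 band.
Grid: Level 17-25 × Category 5 = 70-79 months.

70-79 months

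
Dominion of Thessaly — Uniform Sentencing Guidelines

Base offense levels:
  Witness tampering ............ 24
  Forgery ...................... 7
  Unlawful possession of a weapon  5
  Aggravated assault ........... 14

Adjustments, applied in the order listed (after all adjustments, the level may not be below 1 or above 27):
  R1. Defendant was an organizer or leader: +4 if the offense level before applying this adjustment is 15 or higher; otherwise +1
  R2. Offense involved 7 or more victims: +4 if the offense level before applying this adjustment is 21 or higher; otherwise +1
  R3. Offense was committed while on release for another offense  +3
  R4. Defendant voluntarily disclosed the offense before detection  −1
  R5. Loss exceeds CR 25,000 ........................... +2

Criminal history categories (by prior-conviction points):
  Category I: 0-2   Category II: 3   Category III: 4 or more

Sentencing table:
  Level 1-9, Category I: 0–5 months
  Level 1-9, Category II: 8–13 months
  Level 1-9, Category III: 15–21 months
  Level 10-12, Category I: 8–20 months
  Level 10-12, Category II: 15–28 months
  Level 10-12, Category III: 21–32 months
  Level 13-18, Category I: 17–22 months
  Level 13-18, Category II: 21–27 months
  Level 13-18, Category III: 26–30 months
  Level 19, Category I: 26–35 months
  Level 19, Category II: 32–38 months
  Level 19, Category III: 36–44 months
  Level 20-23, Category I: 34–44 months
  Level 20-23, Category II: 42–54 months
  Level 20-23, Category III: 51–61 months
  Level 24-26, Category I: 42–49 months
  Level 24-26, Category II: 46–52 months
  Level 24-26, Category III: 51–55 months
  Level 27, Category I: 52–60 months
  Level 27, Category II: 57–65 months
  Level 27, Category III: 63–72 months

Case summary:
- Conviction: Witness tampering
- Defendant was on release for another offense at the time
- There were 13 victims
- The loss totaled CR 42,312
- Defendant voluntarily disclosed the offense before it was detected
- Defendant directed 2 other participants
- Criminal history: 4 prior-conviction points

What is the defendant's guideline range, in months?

Base offense level for witness tampering: 24.
R1 applies (level before this adjustment is 24 ≥ 15, so +4): 24 + 4 = 28.
R2 applies (level before this adjustment is 28 ≥ 21, so +4): 28 + 4 = 32.
R3 applies: 32 + 3 = 35.
R4 applies: 35 − 1 = 34.
R5 applies: 34 + 2 = 36.
Level 36 exceeds the maximum of 27; capped at 27.
Final offense level: 27.
Criminal history: 4 prior points → Category III (4+).
Level 27 falls in the 27 band.
Grid: Level 27 × Category III = 63-72 months.

63-72 months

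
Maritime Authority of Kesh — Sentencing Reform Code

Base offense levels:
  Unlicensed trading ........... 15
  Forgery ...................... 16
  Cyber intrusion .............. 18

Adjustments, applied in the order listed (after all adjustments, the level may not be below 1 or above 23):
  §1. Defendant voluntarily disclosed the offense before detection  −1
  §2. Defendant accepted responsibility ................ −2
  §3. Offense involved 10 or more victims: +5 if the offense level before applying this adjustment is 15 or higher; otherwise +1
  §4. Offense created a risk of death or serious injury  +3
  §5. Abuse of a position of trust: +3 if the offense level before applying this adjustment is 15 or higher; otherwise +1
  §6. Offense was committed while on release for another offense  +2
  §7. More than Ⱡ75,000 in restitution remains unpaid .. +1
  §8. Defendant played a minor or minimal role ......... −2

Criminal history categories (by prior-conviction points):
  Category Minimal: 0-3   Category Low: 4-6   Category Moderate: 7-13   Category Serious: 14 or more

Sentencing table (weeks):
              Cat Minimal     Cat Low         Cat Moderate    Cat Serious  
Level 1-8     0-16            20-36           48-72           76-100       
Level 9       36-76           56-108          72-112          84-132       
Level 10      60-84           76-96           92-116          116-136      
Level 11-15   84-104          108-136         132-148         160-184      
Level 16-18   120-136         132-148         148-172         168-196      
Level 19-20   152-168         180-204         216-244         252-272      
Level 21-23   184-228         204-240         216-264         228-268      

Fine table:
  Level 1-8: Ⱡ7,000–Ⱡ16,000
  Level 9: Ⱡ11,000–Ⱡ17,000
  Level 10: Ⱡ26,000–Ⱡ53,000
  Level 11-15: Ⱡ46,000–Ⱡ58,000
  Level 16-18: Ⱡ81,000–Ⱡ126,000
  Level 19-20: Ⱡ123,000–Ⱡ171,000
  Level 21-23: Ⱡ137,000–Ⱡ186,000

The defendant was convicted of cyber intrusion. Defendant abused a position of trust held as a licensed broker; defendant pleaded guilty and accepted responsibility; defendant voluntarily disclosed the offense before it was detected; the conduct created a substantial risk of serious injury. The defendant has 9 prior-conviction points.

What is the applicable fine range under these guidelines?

Base offense level for cyber intrusion: 18.
§1 applies: 18 − 1 = 17.
§2 applies: 17 − 2 = 15.
§3 does not apply.
§4 applies: 15 + 3 = 18.
§5 applies (level before this adjustment is 18 ≥ 15, so +3): 18 + 3 = 21.
§6 does not apply.
Final offense level: 21.
Level 21 falls in the 21-23 band.
Fine table: Level 21-23 → Ⱡ137,000–Ⱡ186,000.

Ⱡ137,000–Ⱡ186,000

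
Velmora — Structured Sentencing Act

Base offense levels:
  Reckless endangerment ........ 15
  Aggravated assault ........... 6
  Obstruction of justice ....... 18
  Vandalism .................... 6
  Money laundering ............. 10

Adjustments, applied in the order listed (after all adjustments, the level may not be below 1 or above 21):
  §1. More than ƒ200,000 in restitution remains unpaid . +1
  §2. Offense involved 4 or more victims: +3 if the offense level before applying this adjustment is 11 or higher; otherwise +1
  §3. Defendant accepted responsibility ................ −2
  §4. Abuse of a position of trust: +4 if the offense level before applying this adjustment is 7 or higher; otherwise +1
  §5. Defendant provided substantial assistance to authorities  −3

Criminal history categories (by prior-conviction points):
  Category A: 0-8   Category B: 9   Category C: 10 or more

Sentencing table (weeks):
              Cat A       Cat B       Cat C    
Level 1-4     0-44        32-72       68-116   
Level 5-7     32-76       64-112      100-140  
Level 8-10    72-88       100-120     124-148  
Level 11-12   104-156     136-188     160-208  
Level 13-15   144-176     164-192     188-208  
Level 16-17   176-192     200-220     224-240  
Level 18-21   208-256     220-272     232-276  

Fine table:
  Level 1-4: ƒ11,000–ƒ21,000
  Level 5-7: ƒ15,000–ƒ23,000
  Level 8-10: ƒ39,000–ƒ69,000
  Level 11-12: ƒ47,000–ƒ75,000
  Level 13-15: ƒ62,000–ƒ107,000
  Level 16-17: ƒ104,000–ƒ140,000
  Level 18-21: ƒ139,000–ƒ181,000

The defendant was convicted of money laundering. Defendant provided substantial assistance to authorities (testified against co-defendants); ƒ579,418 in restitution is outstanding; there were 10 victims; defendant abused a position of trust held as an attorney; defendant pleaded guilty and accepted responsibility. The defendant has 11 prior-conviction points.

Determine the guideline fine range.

ƒ62,000–ƒ107,000

Base offense level for money laundering: 10.
§1 applies: 10 + 1 = 11.
§2 applies (level before this adjustment is 11 ≥ 11, so +3): 11 + 3 = 14.
§3 applies: 14 − 2 = 12.
§4 applies (level before this adjustment is 12 ≥ 7, so +4): 12 + 4 = 16.
§5 applies: 16 − 3 = 13.
Final offense level: 13.
Level 13 falls in the 13-15 band.
Fine table: Level 13-15 → ƒ62,000–ƒ107,000.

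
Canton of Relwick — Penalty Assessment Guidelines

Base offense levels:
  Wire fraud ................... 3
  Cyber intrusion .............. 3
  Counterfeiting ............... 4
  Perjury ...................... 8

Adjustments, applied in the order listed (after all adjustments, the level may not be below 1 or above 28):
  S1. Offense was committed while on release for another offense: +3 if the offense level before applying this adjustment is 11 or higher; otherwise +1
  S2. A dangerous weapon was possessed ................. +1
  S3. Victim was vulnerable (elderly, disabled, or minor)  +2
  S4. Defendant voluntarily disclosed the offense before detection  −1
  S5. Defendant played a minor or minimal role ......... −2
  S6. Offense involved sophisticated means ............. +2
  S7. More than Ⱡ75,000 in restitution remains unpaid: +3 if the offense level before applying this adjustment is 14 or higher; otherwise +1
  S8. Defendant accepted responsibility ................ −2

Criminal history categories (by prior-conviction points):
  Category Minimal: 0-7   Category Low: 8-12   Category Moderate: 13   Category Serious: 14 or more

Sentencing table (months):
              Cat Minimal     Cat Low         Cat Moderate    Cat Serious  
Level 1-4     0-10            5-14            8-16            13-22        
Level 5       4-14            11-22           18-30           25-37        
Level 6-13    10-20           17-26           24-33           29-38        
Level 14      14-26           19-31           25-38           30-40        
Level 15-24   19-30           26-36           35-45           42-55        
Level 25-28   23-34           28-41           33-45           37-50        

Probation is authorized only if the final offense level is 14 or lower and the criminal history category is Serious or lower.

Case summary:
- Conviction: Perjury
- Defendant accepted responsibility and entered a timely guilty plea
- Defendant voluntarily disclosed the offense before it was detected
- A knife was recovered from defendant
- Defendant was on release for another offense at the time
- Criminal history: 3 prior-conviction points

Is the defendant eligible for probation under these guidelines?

Yes

Base offense level for perjury: 8.
S1 applies (level before this adjustment is 8 < 11, so +1): 8 + 1 = 9.
S2 applies: 9 + 1 = 10.
S3 does not apply.
S4 applies: 10 − 1 = 9.
S5 does not apply.
S6 does not apply.
S7 does not apply.
S8 applies: 9 − 2 = 7.
Final offense level: 7.
Criminal history: 3 prior points → Category Minimal (0-7).
Level 7 falls in the 6-13 band.
Grid: Level 6-13 × Category Minimal = 10-20 months.
Probation check: level 7 ≤ 14 and category Minimal ≤ Serious → eligible.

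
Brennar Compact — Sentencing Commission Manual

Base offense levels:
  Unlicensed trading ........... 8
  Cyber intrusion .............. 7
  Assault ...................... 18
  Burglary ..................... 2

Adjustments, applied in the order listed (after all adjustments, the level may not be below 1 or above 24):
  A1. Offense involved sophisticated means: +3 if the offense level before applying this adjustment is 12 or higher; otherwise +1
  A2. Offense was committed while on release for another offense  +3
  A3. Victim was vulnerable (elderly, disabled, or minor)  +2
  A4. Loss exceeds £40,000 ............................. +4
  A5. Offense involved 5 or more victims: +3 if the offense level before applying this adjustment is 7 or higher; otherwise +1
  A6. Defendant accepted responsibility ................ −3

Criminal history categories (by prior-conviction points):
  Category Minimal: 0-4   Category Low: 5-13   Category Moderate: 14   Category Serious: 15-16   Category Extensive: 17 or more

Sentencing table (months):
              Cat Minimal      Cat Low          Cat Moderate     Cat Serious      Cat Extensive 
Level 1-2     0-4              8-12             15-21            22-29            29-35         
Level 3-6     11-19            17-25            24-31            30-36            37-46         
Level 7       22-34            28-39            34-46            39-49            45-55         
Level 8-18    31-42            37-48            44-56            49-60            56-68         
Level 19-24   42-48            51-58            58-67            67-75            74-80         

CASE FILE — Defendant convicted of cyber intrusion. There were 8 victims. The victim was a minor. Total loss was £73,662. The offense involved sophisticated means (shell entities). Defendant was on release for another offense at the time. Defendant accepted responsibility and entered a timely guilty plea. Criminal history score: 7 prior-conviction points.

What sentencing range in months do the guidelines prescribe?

37-48 months

Base offense level for cyber intrusion: 7.
A1 applies (level before this adjustment is 7 < 12, so +1): 7 + 1 = 8.
A2 applies: 8 + 3 = 11.
A3 applies: 11 + 2 = 13.
A4 applies: 13 + 4 = 17.
A5 applies (level before this adjustment is 17 ≥ 7, so +3): 17 + 3 = 20.
A6 applies: 20 − 3 = 17.
Final offense level: 17.
Criminal history: 7 prior points → Category Low (5-13).
Level 17 falls in the 8-18 band.
Grid: Level 8-18 × Category Low = 37-48 months.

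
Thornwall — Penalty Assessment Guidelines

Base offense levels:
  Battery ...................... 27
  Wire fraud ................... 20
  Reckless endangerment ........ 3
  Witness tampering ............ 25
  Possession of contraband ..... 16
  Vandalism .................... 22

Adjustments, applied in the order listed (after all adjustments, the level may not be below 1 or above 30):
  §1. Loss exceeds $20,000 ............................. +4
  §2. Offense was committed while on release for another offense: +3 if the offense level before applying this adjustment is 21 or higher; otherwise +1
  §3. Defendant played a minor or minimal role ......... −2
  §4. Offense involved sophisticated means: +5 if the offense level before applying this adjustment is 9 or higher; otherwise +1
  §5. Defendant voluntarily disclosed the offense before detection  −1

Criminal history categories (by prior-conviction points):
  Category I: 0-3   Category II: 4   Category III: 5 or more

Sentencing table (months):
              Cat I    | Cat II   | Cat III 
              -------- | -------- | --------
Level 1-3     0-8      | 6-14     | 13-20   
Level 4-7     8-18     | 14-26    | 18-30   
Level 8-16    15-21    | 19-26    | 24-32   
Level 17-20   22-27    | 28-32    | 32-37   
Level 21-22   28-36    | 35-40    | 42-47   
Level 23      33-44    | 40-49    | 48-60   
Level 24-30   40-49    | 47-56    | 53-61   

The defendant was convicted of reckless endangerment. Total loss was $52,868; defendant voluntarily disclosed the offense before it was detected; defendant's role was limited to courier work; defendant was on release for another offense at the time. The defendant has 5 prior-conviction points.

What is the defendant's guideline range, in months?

18-30 months

Base offense level for reckless endangerment: 3.
§1 applies: 3 + 4 = 7.
§2 applies (level before this adjustment is 7 < 21, so +1): 7 + 1 = 8.
§3 applies: 8 − 2 = 6.
§4 does not apply.
§5 applies: 6 − 1 = 5.
Final offense level: 5.
Criminal history: 5 prior points → Category III (5+).
Level 5 falls in the 4-7 band.
Grid: Level 4-7 × Category III = 18-30 months.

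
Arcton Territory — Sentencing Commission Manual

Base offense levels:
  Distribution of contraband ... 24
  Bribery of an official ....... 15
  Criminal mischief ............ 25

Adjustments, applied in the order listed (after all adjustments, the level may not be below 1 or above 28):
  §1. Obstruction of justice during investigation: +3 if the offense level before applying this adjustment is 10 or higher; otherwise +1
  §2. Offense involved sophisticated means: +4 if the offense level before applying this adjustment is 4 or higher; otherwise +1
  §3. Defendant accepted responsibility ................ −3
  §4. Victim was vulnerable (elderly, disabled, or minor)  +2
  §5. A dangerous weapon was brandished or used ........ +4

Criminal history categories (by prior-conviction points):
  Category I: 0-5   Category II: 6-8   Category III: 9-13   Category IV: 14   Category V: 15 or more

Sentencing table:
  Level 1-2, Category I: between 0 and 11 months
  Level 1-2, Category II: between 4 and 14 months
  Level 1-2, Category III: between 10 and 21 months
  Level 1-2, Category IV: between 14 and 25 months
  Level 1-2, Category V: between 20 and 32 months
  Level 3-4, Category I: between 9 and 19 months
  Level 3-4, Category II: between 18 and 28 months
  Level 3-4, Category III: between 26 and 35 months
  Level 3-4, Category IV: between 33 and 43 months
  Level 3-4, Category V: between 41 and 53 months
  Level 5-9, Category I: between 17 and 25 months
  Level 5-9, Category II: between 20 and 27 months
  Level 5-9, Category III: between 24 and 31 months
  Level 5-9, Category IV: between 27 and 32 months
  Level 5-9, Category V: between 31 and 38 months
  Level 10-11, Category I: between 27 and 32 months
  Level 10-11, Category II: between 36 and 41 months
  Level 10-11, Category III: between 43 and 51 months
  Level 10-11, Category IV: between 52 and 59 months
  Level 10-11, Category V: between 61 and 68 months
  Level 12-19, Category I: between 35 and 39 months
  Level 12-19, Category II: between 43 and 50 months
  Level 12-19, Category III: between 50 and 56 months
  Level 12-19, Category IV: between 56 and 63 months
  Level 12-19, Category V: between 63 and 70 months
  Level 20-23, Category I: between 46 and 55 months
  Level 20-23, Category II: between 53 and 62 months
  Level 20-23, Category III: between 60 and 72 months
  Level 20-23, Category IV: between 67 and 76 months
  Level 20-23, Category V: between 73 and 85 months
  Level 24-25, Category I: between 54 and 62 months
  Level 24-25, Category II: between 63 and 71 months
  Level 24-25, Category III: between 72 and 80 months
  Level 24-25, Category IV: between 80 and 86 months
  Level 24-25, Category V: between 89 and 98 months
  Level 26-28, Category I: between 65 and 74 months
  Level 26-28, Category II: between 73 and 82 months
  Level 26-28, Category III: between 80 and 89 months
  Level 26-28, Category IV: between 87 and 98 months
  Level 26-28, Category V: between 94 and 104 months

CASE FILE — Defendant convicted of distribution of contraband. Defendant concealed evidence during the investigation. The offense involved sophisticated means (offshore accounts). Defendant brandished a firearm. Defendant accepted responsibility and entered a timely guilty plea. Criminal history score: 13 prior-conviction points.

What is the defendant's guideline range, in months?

Base offense level for distribution of contraband: 24.
§1 applies (level before this adjustment is 24 ≥ 10, so +3): 24 + 3 = 27.
§2 applies (level before this adjustment is 27 ≥ 4, so +4): 27 + 4 = 31.
§3 applies: 31 − 3 = 28.
§5 applies: 28 + 4 = 32.
Level 32 exceeds the maximum of 28; capped at 28.
Final offense level: 28.
Criminal history: 13 prior points → Category III (9-13).
Level 28 falls in the 26-28 band.
Grid: Level 26-28 × Category III = 80-89 months.

80-89 months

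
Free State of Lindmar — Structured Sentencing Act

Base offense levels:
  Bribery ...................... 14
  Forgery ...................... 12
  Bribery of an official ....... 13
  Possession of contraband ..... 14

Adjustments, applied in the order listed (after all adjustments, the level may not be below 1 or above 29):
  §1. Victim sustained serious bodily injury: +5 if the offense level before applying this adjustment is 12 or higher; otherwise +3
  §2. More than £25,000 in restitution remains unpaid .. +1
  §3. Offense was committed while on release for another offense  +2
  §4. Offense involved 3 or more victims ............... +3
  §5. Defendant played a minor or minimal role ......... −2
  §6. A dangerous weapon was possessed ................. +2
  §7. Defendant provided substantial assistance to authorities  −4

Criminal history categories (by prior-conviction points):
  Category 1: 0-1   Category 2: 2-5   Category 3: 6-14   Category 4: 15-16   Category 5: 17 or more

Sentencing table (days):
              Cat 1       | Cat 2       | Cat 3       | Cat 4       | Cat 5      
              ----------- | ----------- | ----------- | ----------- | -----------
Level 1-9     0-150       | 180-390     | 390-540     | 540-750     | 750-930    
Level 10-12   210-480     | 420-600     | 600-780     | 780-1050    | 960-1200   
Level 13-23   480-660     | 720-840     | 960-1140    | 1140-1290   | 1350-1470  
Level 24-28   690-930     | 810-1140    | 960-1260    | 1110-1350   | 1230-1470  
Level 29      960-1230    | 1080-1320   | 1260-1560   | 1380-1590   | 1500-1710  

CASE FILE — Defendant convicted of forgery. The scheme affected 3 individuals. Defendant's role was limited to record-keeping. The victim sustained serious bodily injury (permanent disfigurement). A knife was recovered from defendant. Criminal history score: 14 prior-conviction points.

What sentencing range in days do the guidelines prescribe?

Base offense level for forgery: 12.
§1 applies (level before this adjustment is 12 ≥ 12, so +5): 12 + 5 = 17.
§2 does not apply.
§4 applies: 17 + 3 = 20.
§5 applies: 20 − 2 = 18.
§6 applies: 18 + 2 = 20.
Final offense level: 20.
Criminal history: 14 prior points → Category 3 (6-14).
Level 20 falls in the 13-23 band.
Grid: Level 13-23 × Category 3 = 960-1140 days.

960-1140 days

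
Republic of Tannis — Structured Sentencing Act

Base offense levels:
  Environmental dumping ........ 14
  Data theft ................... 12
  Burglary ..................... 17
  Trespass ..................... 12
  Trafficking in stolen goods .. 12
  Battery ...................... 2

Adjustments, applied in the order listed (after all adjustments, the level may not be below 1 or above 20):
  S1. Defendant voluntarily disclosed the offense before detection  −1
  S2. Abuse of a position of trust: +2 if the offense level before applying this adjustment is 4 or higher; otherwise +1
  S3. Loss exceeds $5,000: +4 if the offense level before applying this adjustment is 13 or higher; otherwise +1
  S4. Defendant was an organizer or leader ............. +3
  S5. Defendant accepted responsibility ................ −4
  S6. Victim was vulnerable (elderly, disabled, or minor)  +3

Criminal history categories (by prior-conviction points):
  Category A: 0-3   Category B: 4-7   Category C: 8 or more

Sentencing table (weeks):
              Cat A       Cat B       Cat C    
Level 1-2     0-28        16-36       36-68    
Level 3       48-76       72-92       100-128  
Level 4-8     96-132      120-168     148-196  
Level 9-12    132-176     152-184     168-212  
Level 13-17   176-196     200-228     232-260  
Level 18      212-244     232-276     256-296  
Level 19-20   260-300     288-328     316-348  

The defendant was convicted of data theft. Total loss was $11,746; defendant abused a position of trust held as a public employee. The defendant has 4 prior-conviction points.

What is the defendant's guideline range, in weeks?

232-276 weeks

Base offense level for data theft: 12.
S1 does not apply.
S2 applies (level before this adjustment is 12 ≥ 4, so +2): 12 + 2 = 14.
S3 applies (level before this adjustment is 14 ≥ 13, so +4): 14 + 4 = 18.
Final offense level: 18.
Criminal history: 4 prior points → Category B (4-7).
Level 18 falls in the 18 band.
Grid: Level 18 × Category B = 232-276 weeks.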